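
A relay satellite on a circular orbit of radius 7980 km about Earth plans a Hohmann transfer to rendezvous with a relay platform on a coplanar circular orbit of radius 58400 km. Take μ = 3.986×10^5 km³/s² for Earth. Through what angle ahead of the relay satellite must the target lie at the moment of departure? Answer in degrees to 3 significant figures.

Transfer-ellipse semi-major axis a_t = (r₁ + r₂)/2 = (7980 + 58400)/2 = 33190 km.
Transfer time t = π√(a_t³/μ) = 30090 s.
The target's mean motion on its circular orbit is ω₂ = √(μ/r₂³) = 4.474×10^-5 rad/s.
Angle swept by the target during transfer: ω₂·t = 1.346 rad = 77.12°.
The relay satellite traverses 180° on the transfer ellipse, so the target must lead by 180° − 77.12° = 103°.

φ = 103°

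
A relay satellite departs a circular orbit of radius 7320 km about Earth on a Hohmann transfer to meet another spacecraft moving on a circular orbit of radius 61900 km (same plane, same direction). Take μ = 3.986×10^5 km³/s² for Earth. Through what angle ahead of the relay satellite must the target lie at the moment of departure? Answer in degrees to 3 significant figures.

φ = 105°

The Hohmann ellipse has a_t = (r₁ + r₂)/2 = 34610 km.
Transfer time t = π√(a_t³/μ) = 32039.3 s.
Target angular speed ω₂ = √(μ/r₂³) = 4.09952×10^-5 rad/s.
Angle swept by the target during transfer: ω₂·t = 1.3135 rad = 75.26°.
The relay satellite traverses 180° on the transfer ellipse, so the target must lead by 180° − 75.26° = 105°.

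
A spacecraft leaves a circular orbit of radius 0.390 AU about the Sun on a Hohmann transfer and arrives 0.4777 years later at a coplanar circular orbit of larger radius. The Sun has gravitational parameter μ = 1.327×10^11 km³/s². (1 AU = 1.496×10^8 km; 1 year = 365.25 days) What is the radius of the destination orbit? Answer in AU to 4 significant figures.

In km: r₁ = 0.390 × 1.496×10^8 = 5.8344×10^7 km.
Transfer time t = 0.4777 years × 365.25 × 86400 s = 1.507506552×10^7 s, and t = π√(a_t³/μ).
So a_t = (μ t²/π²)^(1/3) = (1.327×10^11 × (1.507506552×10^7)² / π²)^(1/3) = 1.4511×10^8 km.
Since a_t = (r₁ + r₂)/2, r₂ = 2a_t − r₁ = 2×1.4511×10^8 − 5.8344×10^7 = 2.31876×10^8 km.
In AU: r₂ = 2.31876×10^8 / 1.496×10^8 = 1.550 AU.

r₂ = 1.550 AU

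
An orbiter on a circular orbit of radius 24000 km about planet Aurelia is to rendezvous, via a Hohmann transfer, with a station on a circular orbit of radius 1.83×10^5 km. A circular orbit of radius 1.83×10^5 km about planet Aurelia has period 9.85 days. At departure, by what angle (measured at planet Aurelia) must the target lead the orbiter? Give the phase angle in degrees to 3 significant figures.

φ = 103°

From Kepler's third law T² = 4π²r³/μ at r = 1.83×10^5 km, T = 9.85 days = 9.85 × 86400 s = 8.5104×10^5 s: μ = 4π²r³/T² = 3.34051×10^5 km³/s².
Semi-major axis of the transfer orbit: a_t = (24000 + 1.830×10^5)/2 = 1.035×10^5 km.
Transfer time t = π√(a_t³/μ) = 1.8099×10^5 s.
Target angular speed ω₂ = √(μ/r₂³) = 7.3829×10^-6 rad/s.
Angle swept by the target during transfer: ω₂·t = 1.3362 rad = 76.56°.
The orbiter traverses 180° on the transfer ellipse, so the target must lead by 180° − 76.56° = 103°.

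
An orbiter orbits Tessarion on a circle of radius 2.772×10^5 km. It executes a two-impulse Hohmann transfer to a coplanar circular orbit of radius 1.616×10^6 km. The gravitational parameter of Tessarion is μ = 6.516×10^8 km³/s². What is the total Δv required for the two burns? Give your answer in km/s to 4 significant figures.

Δv = 24.08 km/s

Transfer-ellipse semi-major axis a_t = (r₁ + r₂)/2 = (2.772×10^5 + 1.616×10^6)/2 = 9.466×10^5 km.
Circular speed at r₁: v₁ = √(μ/r₁) = √(6.516×10^8/2.772×10^5) = 48.4835 km/s.
Transfer-orbit speed at r₁ (vis-viva): v_p = √[μ(2/r₁ − 1/a_t)] = 63.3478 km/s.
First burn Δv₁ = |v_p − v₁| = 14.864 km/s.
At r₂, v₂ = √(μ/r₂) = 20.08028 km/s.
Transfer-orbit speed at r₂: v_a = √[μ(2/r₂ − 1/a_t)] = 10.86634 km/s.
Second burn Δv₂ = |v₂ − v_a| = 9.2139 km/s.
Δv = Δv₁ + Δv₂ = 14.864 + 9.2139 = 24.08 km/s.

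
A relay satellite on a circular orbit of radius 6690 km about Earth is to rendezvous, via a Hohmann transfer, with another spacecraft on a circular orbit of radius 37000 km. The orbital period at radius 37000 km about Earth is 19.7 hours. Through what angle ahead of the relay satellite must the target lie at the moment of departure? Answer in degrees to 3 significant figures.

From Kepler's third law T² = 4π²r³/μ at r = 37000 km, T = 19.7 hours = 19.7 × 3600 s = 70920 s: μ = 4π²r³/T² = 3.97583×10^5 km³/s².
Semi-major axis of the transfer orbit: a_t = (6690 + 37000)/2 = 21845 km.
Transfer time t = π√(a_t³/μ) = 16087 s.
Target angular speed ω₂ = √(μ/r₂³) = 8.8595×10^-5 rad/s.
Angle swept by the target during transfer: ω₂·t = 1.4252 rad = 81.66°.
Arrival is 180° from departure on the ellipse, so φ = 180° − 81.66° = 98.3°.

φ = 98.3°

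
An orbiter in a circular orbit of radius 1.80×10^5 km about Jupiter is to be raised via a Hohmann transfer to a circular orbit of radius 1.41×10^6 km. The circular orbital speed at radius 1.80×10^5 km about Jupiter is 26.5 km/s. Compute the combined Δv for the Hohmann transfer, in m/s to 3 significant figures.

From the circular-orbit relation v² = μ/r at r = 1.80×10^5 km: μ = v²r = (26.5)² × 1.80×10^5 = 1.26405×10^8 km³/s².
The Hohmann ellipse has a_t = (r₁ + r₂)/2 = 7.950×10^5 km.
At r₁ the circular-orbit speed is v₁ = √(μ/r₁) = 26.5000 km/s.
Transfer-orbit speed at r₁ (vis-viva): v_p = √[μ(2/r₁ − 1/a_t)] = 35.2916 km/s.
First burn Δv₁ = |v_p − v₁| = 8.7916 km/s.
At r₂, v₂ = √(μ/r₂) = 9.468 km/s.
Transfer-orbit speed at r₂: v_a = √[μ(2/r₂ − 1/a_t)] = 4.505 km/s.
Second burn Δv₂ = |v₂ − v_a| = 4.9630 km/s.
Δv = Δv₁ + Δv₂ = 8.7916 + 4.9630 = 13.75 km/s.

Δv = 13800 m/s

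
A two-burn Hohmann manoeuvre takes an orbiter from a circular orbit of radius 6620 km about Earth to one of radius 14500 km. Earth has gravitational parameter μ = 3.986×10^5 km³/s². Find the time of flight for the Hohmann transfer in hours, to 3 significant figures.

t = 1.50 hours

The Hohmann ellipse has a_t = (r₁ + r₂)/2 = 10560 km.
Transfer time t = π√(a_t³/μ) = π√((10560)³ / 3.986×10^5) = 5400 s.
Converting: 5400 s ÷ 3600 s/hour = 1.50 hours.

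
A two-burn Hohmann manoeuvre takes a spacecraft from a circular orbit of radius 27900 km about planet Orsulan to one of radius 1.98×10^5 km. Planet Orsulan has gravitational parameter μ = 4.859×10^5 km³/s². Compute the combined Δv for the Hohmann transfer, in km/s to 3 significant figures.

The Hohmann ellipse has a_t = (r₁ + r₂)/2 = 1.1295×10^5 km.
At r₁ the circular-orbit speed is v₁ = √(μ/r₁) = 4.173 km/s.
On the transfer ellipse at r₁, v² = μ(2/r − 1/a) gives v_p = √[μ(2/r₁ − 1/a_t)] = 5.525 km/s.
First burn Δv₁ = |v_p − v₁| = 1.352 km/s.
Circular speed at r₂: v₂ = √(μ/r₂) = 1.56654 km/s.
Transfer-orbit speed at r₂: v_a = √[μ(2/r₂ − 1/a_t)] = 0.778574 km/s.
Second burn Δv₂ = |v₂ − v_a| = 0.7880 km/s.
Total Δv = Δv₁ + Δv₂ = 2.140 km/s.

Δv = 2.14 km/s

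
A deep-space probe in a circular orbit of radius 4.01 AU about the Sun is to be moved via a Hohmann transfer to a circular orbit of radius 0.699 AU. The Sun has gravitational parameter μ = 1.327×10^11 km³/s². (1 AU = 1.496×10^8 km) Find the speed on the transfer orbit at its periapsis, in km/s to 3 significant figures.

In km: r₁ = 4.01 × 1.496×10^8 = 5.99896×10^8 km; r₂ = 0.699 × 1.496×10^8 = 1.045704×10^8 km.
Transfer-ellipse semi-major axis a_t = (r₁ + r₂)/2 = (5.99896×10^8 + 1.045704×10^8)/2 = 3.522332×10^8 km.
At periapsis, r = 1.045704×10^8 km.
Vis-viva: v = √[μ(2/r − 1/a_t)] = √[1.327×10^11 × (2/1.045704×10^8 − 1/3.522332×10^8)] = 46.49 km/s.

v = 46.5 km/s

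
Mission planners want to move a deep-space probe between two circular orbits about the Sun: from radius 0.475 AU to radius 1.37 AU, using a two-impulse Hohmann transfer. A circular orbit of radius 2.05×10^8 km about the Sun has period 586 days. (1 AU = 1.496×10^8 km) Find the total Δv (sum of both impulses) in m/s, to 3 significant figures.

From Kepler's third law T² = 4π²r³/μ at r = 2.05×10^8 km, T = 586 days = 586 × 86400 s = 5.06304×10^7 s: μ = 4π²r³/T² = 1.32678×10^11 km³/s².
In km: r₁ = 0.475 × 1.496×10^8 = 7.106×10^7 km; r₂ = 1.37 × 1.496×10^8 = 2.04952×10^8 km.
Transfer-ellipse semi-major axis a_t = (r₁ + r₂)/2 = (7.106×10^7 + 2.04952×10^8)/2 = 1.38006×10^8 km.
Circular speed at r₁: v₁ = √(μ/r₁) = √(1.32678×10^11/7.106×10^7) = 43.210 km/s.
On the transfer ellipse at r₁, vis-viva gives v_p = √[μ(2/r₁ − 1/a_t)] = 52.658 km/s.
First burn Δv₁ = |v_p − v₁| = 9.448 km/s.
Circular speed at r₂: v₂ = √(μ/r₂) = 25.443 km/s.
Transfer-orbit speed at r₂: v_a = √[μ(2/r₂ − 1/a_t)] = 18.257 km/s.
Second burn Δv₂ = |v₂ − v_a| = 7.186 km/s.
Δv = Δv₁ + Δv₂ = 9.448 + 7.186 = 16.63 km/s.

Δv = 16600 m/s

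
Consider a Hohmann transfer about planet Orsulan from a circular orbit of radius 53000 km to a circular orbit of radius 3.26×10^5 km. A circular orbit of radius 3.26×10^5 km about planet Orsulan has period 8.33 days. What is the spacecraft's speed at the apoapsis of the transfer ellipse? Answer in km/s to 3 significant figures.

From Kepler's third law T² = 4π²r³/μ at r = 3.26×10^5 km, T = 8.33 days = 8.33 × 86400 s = 7.19712×10^5 s: μ = 4π²r³/T² = 2.64055×10^6 km³/s².
Semi-major axis of the transfer orbit: a_t = (53000 + 3.260×10^5)/2 = 1.895×10^5 km.
At apoapsis, r = 3.260×10^5 km.
Vis-viva: v = √[μ(2/r − 1/a_t)] = √[2.64055×10^6 × (2/3.260×10^5 − 1/1.895×10^5)] = 1.505 km/s.

v = 1.51 km/s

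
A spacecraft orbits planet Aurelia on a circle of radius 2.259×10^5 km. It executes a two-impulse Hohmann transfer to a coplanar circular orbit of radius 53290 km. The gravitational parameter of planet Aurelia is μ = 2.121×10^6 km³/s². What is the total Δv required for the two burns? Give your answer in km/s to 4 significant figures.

Δv = 2.888 km/s

Semi-major axis of the transfer orbit: a_t = (2.259×10^5 + 53290)/2 = 1.39595×10^5 km.
At r₁ the circular-orbit speed is v₁ = √(μ/r₁) = 3.064 km/s.
On the transfer ellipse at r₁, v² = μ(2/r − 1/a) gives v_a = √[μ(2/r₁ − 1/a_t)] = 1.893 km/s.
First burn Δv₁ = |v_a − v₁| = 1.171 km/s.
Circular speed at r₂: v₂ = √(μ/r₂) = 6.3088 km/s.
Transfer-orbit speed at r₂: v_p = √[μ(2/r₂ − 1/a_t)] = 8.0255 km/s.
Second burn Δv₂ = |v₂ − v_p| = 1.717 km/s.
Δv = Δv₁ + Δv₂ = 1.171 + 1.717 = 2.888 km/s.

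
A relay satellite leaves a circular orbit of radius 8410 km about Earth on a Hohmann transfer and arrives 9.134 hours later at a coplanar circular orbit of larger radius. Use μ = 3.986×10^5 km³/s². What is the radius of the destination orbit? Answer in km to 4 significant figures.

r₂ = 62020 km

Transfer time t = 9.134 hours = 32882.4 s, and t = π√(a_t³/μ).
So a_t = (μ t²/π²)^(1/3) = (3.986×10^5 × (32882.4)² / π²)^(1/3) = 35214 km.
Since a_t = (r₁ + r₂)/2, r₂ = 2a_t − r₁ = 2×35214 − 8410 = 62018 km.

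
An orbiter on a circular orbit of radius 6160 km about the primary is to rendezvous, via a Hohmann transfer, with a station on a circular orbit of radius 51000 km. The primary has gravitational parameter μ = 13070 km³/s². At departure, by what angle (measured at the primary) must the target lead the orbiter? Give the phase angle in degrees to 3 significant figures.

Semi-major axis of the transfer orbit: a_t = (6160 + 51000)/2 = 28580 km.
Transfer time t = π√(a_t³/μ) = 1.3277×10^5 s.
The target's mean motion on its circular orbit is ω₂ = √(μ/r₂³) = 9.9262×10^-6 rad/s.
Angle swept by the target during transfer: ω₂·t = 1.3179 rad = 75.51°.
Arrival is 180° from departure on the ellipse, so φ = 180° − 75.51° = 104°.

φ = 104°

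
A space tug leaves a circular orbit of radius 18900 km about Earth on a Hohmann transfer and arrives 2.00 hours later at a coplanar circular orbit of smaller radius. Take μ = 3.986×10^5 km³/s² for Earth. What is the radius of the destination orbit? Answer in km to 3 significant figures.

Transfer time t = 2.00 hours = 7200 s, and t = π√(a_t³/μ).
So a_t = (μ t²/π²)^(1/3) = (3.986×10^5 × (7200)² / π²)^(1/3) = 12793 km.
Since a_t = (r₁ + r₂)/2, r₂ = 2a_t − r₁ = 2×12793 − 18900 = 6686 km.

r₂ = 6690 km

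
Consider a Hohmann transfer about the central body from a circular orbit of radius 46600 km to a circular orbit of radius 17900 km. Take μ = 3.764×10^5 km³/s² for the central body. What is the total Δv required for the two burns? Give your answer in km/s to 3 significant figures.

Δv = 1.65 km/s

Transfer-ellipse semi-major axis a_t = (r₁ + r₂)/2 = (46600 + 17900)/2 = 32250 km.
Circular speed at r₁: v₁ = √(μ/r₁) = √(3.764×10^5/46600) = 2.8421 km/s.
Transfer-orbit speed at r₁ (vis-viva equation): v_a = √[μ(2/r₁ − 1/a_t)] = 2.1174 km/s.
First burn Δv₁ = |v_a − v₁| = 0.7247 km/s.
Circular speed at r₂: v₂ = √(μ/r₂) = 4.5856 km/s.
Transfer-orbit speed at r₂: v_p = √[μ(2/r₂ − 1/a_t)] = 5.5122 km/s.
Second burn Δv₂ = |v₂ − v_p| = 0.9266 km/s.
Total Δv = Δv₁ + Δv₂ = 1.651 km/s.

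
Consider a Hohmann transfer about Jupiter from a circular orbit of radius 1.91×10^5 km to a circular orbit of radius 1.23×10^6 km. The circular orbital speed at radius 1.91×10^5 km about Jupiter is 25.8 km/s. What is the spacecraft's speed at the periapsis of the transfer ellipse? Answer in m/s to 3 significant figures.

From the circular-orbit relation v² = μ/r at r = 1.91×10^5 km: μ = v²r = (25.8)² × 1.91×10^5 = 1.27137×10^8 km³/s².
Semi-major axis of the transfer orbit: a_t = (1.910×10^5 + 1.230×10^6)/2 = 7.105×10^5 km.
The periapsis of the transfer ellipse is at r = 1.910×10^5 km.
Vis-viva: v = √[μ(2/r − 1/a_t)] = √[1.27137×10^8 × (2/1.910×10^5 − 1/7.105×10^5)] = 33.95 km/s.

v = 33900 m/s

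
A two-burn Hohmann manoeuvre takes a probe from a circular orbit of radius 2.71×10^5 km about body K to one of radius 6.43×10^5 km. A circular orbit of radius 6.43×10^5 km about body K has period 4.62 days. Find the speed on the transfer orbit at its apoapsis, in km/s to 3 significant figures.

v = 7.79 km/s

From Kepler's third law T² = 4π²r³/μ at r = 6.43×10^5 km, T = 4.62 days = 4.62 × 86400 s = 3.99168×10^5 s: μ = 4π²r³/T² = 6.58690×10^7 km³/s².
The Hohmann ellipse has a_t = (r₁ + r₂)/2 = 4.570×10^5 km.
The apoapsis of the transfer ellipse is at r = 6.430×10^5 km.
From the vis-viva equation, v = √[μ(2/r − 1/a_t)] = 7.794 km/s.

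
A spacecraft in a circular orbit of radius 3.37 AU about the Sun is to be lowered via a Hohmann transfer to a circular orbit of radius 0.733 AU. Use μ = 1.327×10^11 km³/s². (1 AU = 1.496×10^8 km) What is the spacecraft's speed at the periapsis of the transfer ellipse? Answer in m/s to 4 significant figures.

v = 44590 m/s

In km: r₁ = 3.37 × 1.496×10^8 = 5.04152×10^8 km; r₂ = 0.733 × 1.496×10^8 = 1.096568×10^8 km.
Semi-major axis of the transfer orbit: a_t = (5.04152×10^8 + 1.096568×10^8)/2 = 3.069044×10^8 km.
At periapsis, r = 1.096568×10^8 km.
From the vis-viva equation, v = √[μ(2/r − 1/a_t)] = 44.59 km/s.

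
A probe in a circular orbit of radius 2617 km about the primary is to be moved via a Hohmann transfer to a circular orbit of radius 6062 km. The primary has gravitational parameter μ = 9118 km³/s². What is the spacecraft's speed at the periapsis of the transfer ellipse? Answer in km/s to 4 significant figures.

v = 2.206 km/s

The Hohmann ellipse has a_t = (r₁ + r₂)/2 = 4339.5 km.
At periapsis, r = 2617 km.
Applying v² = μ(2/r − 1/a_t): v = 2.206 km/s.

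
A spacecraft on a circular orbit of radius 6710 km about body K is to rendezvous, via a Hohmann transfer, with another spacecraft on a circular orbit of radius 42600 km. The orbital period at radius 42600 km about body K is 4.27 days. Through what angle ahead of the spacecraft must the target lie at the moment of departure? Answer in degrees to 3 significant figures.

From Kepler's third law T² = 4π²r³/μ at r = 42600 km, T = 4.27 days = 4.27 × 86400 s = 3.68928×10^5 s: μ = 4π²r³/T² = 22423.6 km³/s².
Transfer-ellipse semi-major axis a_t = (r₁ + r₂)/2 = (6710 + 42600)/2 = 24655 km.
The half-period of the transfer ellipse is t = π√(a_t³/μ) = 81220 s.
Target angular speed ω₂ = √(μ/r₂³) = 1.703×10^-5 rad/s.
Angle swept by the target during transfer: ω₂·t = 1.3832 rad = 79.25°.
The spacecraft traverses 180° on the transfer ellipse, so the target must lead by 180° − 79.25° = 101°.

φ = 101°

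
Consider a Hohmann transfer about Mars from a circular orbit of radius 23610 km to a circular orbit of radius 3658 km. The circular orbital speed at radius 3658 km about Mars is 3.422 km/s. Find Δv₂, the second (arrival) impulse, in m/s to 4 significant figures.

From the circular-orbit relation v² = μ/r at r = 3658 km: μ = v²r = (3.422)² × 3658 = 42835.5 km³/s².
Transfer-ellipse semi-major axis a_t = (r₁ + r₂)/2 = (23610 + 3658)/2 = 13634 km.
On the circular orbit at r = 3658 km, v_c = √(μ/r) = 3.422 km/s.
Vis-viva on the transfer ellipse at r = 3658 km gives v_t = √[μ(2/r − 1/a_t)] = 4.503 km/s.
Δv₂ = |v_t − v_c| = |4.503 − 3.422| = 1.081 km/s.

Δv₂ = 1081 m/s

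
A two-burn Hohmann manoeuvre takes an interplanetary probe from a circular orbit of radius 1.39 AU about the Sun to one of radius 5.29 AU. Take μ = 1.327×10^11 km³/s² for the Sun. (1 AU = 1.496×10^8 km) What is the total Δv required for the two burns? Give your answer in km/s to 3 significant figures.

In km: r₁ = 1.39 × 1.496×10^8 = 2.07944×10^8 km; r₂ = 5.29 × 1.496×10^8 = 7.91384×10^8 km.
Transfer-ellipse semi-major axis a_t = (r₁ + r₂)/2 = (2.07944×10^8 + 7.91384×10^8)/2 = 4.99664×10^8 km.
At r₁ the circular-orbit speed is v₁ = √(μ/r₁) = 25.26 km/s.
On the transfer ellipse at r₁, v² = μ(2/r − 1/a) gives v_p = √[μ(2/r₁ − 1/a_t)] = 31.79 km/s.
First burn Δv₁ = |v_p − v₁| = 6.530 km/s.
Circular speed at r₂: v₂ = √(μ/r₂) = 12.95 km/s.
Transfer-orbit speed at r₂: v_a = √[μ(2/r₂ − 1/a_t)] = 8.354 km/s.
Second burn Δv₂ = |v₂ − v_a| = 4.596 km/s.
Total Δv = Δv₁ + Δv₂ = 11.13 km/s.

Δv = 11.1 km/s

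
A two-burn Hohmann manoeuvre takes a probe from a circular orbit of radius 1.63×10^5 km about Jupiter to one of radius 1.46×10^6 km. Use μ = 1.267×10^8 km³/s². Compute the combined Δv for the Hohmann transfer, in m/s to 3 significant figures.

The Hohmann ellipse has a_t = (r₁ + r₂)/2 = 8.115×10^5 km.
Circular speed at r₁: v₁ = √(μ/r₁) = √(1.267×10^8/1.630×10^5) = 27.880 km/s.
On the transfer ellipse at r₁, v² = μ(2/r − 1/a) gives v_p = √[μ(2/r₁ − 1/a_t)] = 37.396 km/s.
First burn Δv₁ = |v_p − v₁| = 9.516 km/s.
Circular speed at r₂: v₂ = √(μ/r₂) = 9.316 km/s.
Transfer-orbit speed at r₂: v_a = √[μ(2/r₂ − 1/a_t)] = 4.175 km/s.
Second burn Δv₂ = |v₂ − v_a| = 5.141 km/s.
Total Δv = Δv₁ + Δv₂ = 14.66 km/s.

Δv = 14700 m/s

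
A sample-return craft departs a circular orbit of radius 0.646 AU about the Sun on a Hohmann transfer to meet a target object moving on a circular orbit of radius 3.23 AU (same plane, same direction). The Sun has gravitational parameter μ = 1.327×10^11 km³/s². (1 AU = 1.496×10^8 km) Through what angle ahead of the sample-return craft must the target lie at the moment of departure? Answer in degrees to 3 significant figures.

In km: r₁ = 0.646 × 1.496×10^8 = 9.66416×10^7 km; r₂ = 3.23 × 1.496×10^8 = 4.83208×10^8 km.
Semi-major axis of the transfer orbit: a_t = (9.66416×10^7 + 4.83208×10^8)/2 = 2.899248×10^8 km.
Transfer time t = π√(a_t³/μ) = 4.2574×10^7 s.
The target's mean motion on its circular orbit is ω₂ = √(μ/r₂³) = 3.4295×10^-8 rad/s.
Angle swept by the target during transfer: ω₂·t = 1.4601 rad = 83.66°.
The sample-return craft traverses 180° on the transfer ellipse, so the target must lead by 180° − 83.66° = 96.3°.

φ = 96.3°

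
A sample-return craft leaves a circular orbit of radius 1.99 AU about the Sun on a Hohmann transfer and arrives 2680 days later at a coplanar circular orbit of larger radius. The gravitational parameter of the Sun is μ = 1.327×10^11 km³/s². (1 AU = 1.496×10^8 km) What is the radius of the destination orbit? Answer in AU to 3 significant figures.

r₂ = 10.0 AU

In km: r₁ = 1.99 × 1.496×10^8 = 2.97704×10^8 km.
Transfer time t = 2680 days = 2.31552×10^8 s, and t = π√(a_t³/μ).
So a_t = (μ t²/π²)^(1/3) = (1.327×10^11 × (2.31552×10^8)² / π²)^(1/3) = 8.9665×10^8 km.
Since a_t = (r₁ + r₂)/2, r₂ = 2a_t − r₁ = 2×8.9665×10^8 − 2.97704×10^8 = 1.495596×10^9 km.
In AU: r₂ = 1.495596×10^9 / 1.496×10^8 = 10.0 AU.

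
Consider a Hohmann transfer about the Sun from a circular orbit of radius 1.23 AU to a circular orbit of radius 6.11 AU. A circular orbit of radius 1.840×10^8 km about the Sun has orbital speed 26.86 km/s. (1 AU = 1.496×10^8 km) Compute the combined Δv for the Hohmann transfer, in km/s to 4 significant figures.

Δv = 12.87 km/s

From the circular-orbit relation v² = μ/r at r = 1.840×10^8 km: μ = v²r = (26.86)² × 1.840×10^8 = 1.32749×10^11 km³/s².
In km: r₁ = 1.23 × 1.496×10^8 = 1.84008×10^8 km; r₂ = 6.11 × 1.496×10^8 = 9.14056×10^8 km.
The Hohmann ellipse has a_t = (r₁ + r₂)/2 = 5.49032×10^8 km.
At r₁ the circular-orbit speed is v₁ = √(μ/r₁) = 26.859 km/s.
On the transfer ellipse at r₁, v² = μ(2/r − 1/a) gives v_p = √[μ(2/r₁ − 1/a_t)] = 34.656 km/s.
First burn Δv₁ = |v_p − v₁| = 7.797 km/s.
At r₂, v₂ = √(μ/r₂) = 12.051 km/s.
Transfer-orbit speed at r₂: v_a = √[μ(2/r₂ − 1/a_t)] = 6.9767 km/s.
Second burn Δv₂ = |v₂ − v_a| = 5.074 km/s.
Δv = Δv₁ + Δv₂ = 7.797 + 5.074 = 12.87 km/s.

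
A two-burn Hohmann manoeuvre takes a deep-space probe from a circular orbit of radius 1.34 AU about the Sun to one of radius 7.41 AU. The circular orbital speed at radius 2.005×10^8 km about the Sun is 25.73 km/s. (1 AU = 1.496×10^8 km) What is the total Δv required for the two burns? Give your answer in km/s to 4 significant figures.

Δv = 12.64 km/s

From the circular-orbit relation v² = μ/r at r = 2.005×10^8 km: μ = v²r = (25.73)² × 2.005×10^8 = 1.32738×10^11 km³/s².
In km: r₁ = 1.34 × 1.496×10^8 = 2.00464×10^8 km; r₂ = 7.41 × 1.496×10^8 = 1.108536×10^9 km.
The Hohmann ellipse has a_t = (r₁ + r₂)/2 = 6.545×10^8 km.
Circular speed at r₁: v₁ = √(μ/r₁) = √(1.32738×10^11/2.00464×10^8) = 25.7323 km/s.
Transfer-orbit speed at r₁ (v² = μ(2/r − 1/a)): v_p = √[μ(2/r₁ − 1/a_t)] = 33.4887 km/s.
First burn Δv₁ = |v_p − v₁| = 7.756 km/s.
Circular speed at r₂: v₂ = √(μ/r₂) = 10.943 km/s.
Transfer-orbit speed at r₂: v_a = √[μ(2/r₂ − 1/a_t)] = 6.0560 km/s.
Second burn Δv₂ = |v₂ − v_a| = 4.887 km/s.
Total Δv = Δv₁ + Δv₂ = 12.64 km/s.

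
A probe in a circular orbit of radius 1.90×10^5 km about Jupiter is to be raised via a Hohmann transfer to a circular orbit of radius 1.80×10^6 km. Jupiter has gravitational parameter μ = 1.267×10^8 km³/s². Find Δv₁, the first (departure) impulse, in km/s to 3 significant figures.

Δv₁ = 8.91 km/s

The Hohmann ellipse has a_t = (r₁ + r₂)/2 = 9.950×10^5 km.
Circular speed at r = 1.900×10^5 km: v_c = √(μ/r) = 25.8233 km/s.
Vis-viva on the transfer ellipse at r = 1.900×10^5 km gives v_t = √[μ(2/r − 1/a_t)] = 34.7325 km/s.
Δv₁ = |v_t − v_c| = |34.7325 − 25.8233| = 8.909 km/s.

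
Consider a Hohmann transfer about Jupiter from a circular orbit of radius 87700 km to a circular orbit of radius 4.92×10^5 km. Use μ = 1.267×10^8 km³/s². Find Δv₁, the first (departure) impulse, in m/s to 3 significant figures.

Δv₁ = 11500 m/s

Transfer-ellipse semi-major axis a_t = (r₁ + r₂)/2 = (87700 + 4.920×10^5)/2 = 2.8985×10^5 km.
On the circular orbit at r = 87700 km, v_c = √(μ/r) = 38.01 km/s.
Transfer-orbit speed at the same r (vis-viva, a = a_t): v_t = √[μ(2/r − 1/a_t)] = 49.52 km/s.
Δv₁ = |v_t − v_c| = |49.52 − 38.01| = 11.51 km/s.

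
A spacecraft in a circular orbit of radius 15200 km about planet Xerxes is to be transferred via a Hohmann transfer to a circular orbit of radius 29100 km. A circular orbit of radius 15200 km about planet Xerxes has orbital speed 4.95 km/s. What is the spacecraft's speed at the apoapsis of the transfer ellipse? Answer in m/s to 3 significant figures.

From the circular-orbit relation v² = μ/r at r = 15200 km: μ = v²r = (4.95)² × 15200 = 3.72438×10^5 km³/s².
Semi-major axis of the transfer orbit: a_t = (15200 + 29100)/2 = 22150 km.
The apoapsis of the transfer ellipse is at r = 29100 km.
Applying v² = μ(2/r − 1/a_t): v = 2.964 km/s.

v = 2960 m/s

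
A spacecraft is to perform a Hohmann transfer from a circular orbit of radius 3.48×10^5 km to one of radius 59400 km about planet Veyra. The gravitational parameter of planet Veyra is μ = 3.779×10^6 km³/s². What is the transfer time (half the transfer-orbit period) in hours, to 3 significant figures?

Semi-major axis of the transfer orbit: a_t = (3.480×10^5 + 59400)/2 = 2.037×10^5 km.
Half the transfer-orbit period gives t = π√(a_t³/μ) = 1.486×10^5 s.
Converting: 1.486×10^5 s ÷ 3600 s/hour = 41.3 hours.

t = 41.3 hours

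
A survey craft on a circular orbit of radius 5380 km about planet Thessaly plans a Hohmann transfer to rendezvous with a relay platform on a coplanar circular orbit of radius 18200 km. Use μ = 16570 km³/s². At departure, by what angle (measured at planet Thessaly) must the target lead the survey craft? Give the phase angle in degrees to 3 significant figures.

Transfer-ellipse semi-major axis a_t = (r₁ + r₂)/2 = (5380 + 18200)/2 = 11790 km.
The half-period of the transfer ellipse is t = π√(a_t³/μ) = 31243.47 s.
Target angular speed ω₂ = √(μ/r₂³) = 5.242690×10^-5 rad/s.
Angle swept by the target during transfer: ω₂·t = 1.637998 rad = 93.8504°.
Arrival is 180° from departure on the ellipse, so φ = 180° − 93.8504° = 86.1°.

φ = 86.1°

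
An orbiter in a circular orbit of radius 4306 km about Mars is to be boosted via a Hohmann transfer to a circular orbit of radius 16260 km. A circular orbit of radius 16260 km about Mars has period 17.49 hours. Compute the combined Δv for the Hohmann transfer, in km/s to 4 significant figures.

From Kepler's third law T² = 4π²r³/μ at r = 16260 km, T = 17.49 hours = 17.49 × 3600 s = 62964 s: μ = 4π²r³/T² = 42809.2 km³/s².
Semi-major axis of the transfer orbit: a_t = (4306 + 16260)/2 = 10283 km.
At r₁ the circular-orbit speed is v₁ = √(μ/r₁) = 3.1531 km/s.
Transfer-orbit speed at r₁ (vis-viva): v_p = √[μ(2/r₁ − 1/a_t)] = 3.9649 km/s.
First burn Δv₁ = |v_p − v₁| = 0.8118 km/s.
Circular speed at r₂: v₂ = √(μ/r₂) = 1.6226 km/s.
Transfer-orbit speed at r₂: v_a = √[μ(2/r₂ − 1/a_t)] = 1.0500 km/s.
Second burn Δv₂ = |v₂ − v_a| = 0.5726 km/s.
Δv = Δv₁ + Δv₂ = 0.8118 + 0.5726 = 1.384 km/s.

Δv = 1.384 km/s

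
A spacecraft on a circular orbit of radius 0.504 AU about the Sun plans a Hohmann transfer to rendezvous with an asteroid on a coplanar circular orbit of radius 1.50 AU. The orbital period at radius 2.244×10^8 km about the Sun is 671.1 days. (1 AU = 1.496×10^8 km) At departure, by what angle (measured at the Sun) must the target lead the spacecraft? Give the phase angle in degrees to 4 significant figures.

From Kepler's third law T² = 4π²r³/μ at r = 2.244×10^8 km, T = 671.1 days = 671.1 × 86400 s = 5.798304×10^7 s: μ = 4π²r³/T² = 1.32686×10^11 km³/s².
In km: r₁ = 0.504 × 1.496×10^8 = 7.53984×10^7 km; r₂ = 1.50 × 1.496×10^8 = 2.244×10^8 km.
Transfer-ellipse semi-major axis a_t = (r₁ + r₂)/2 = (7.53984×10^7 + 2.244×10^8)/2 = 1.498992×10^8 km.
The half-period of the transfer ellipse is t = π√(a_t³/μ) = 1.58284×10^7 s.
The target's mean motion on its circular orbit is ω₂ = √(μ/r₂³) = 1.08362×10^-7 rad/s.
Angle swept by the target during transfer: ω₂·t = 1.7152 rad = 98.27°.
The spacecraft traverses 180° on the transfer ellipse, so the target must lead by 180° − 98.27° = 81.73°.

φ = 81.73°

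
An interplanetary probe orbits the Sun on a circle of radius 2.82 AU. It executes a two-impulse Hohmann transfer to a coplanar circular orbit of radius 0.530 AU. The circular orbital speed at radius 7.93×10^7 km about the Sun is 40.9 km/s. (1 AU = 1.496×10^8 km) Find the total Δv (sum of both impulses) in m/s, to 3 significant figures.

From the circular-orbit relation v² = μ/r at r = 7.93×10^7 km: μ = v²r = (40.9)² × 7.93×10^7 = 1.32654×10^11 km³/s².
In km: r₁ = 2.82 × 1.496×10^8 = 4.21872×10^8 km; r₂ = 0.530 × 1.496×10^8 = 7.9288×10^7 km.
Semi-major axis of the transfer orbit: a_t = (4.21872×10^8 + 7.9288×10^7)/2 = 2.5058×10^8 km.
Circular speed at r₁: v₁ = √(μ/r₁) = √(1.32654×10^11/4.21872×10^8) = 17.7325 km/s.
Transfer-orbit speed at r₁ (vis-viva): v_a = √[μ(2/r₁ − 1/a_t)] = 9.97471 km/s.
First burn Δv₁ = |v_a − v₁| = 7.758 km/s.
At r₂, v₂ = √(μ/r₂) = 40.90 km/s.
Transfer-orbit speed at r₂: v_p = √[μ(2/r₂ − 1/a_t)] = 53.07 km/s.
Second burn Δv₂ = |v₂ − v_p| = 12.17 km/s.
Δv = Δv₁ + Δv₂ = 7.758 + 12.17 = 19.93 km/s.

Δv = 19900 m/s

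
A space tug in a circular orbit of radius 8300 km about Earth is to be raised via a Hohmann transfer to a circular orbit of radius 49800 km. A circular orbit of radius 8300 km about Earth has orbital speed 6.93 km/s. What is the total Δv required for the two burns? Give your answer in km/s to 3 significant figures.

From the circular-orbit relation v² = μ/r at r = 8300 km: μ = v²r = (6.93)² × 8300 = 3.98607×10^5 km³/s².
Transfer-ellipse semi-major axis a_t = (r₁ + r₂)/2 = (8300 + 49800)/2 = 29050 km.
At r₁ the circular-orbit speed is v₁ = √(μ/r₁) = 6.930 km/s.
Transfer-orbit speed at r₁ (vis-viva equation): v_p = √[μ(2/r₁ − 1/a_t)] = 9.073 km/s.
First burn Δv₁ = |v_p − v₁| = 2.143 km/s.
Circular speed at r₂: v₂ = √(μ/r₂) = 2.829 km/s.
Transfer-orbit speed at r₂: v_a = √[μ(2/r₂ − 1/a_t)] = 1.512 km/s.
Second burn Δv₂ = |v₂ − v_a| = 1.317 km/s.
Δv = Δv₁ + Δv₂ = 2.143 + 1.317 = 3.460 km/s.

Δv = 3.46 km/s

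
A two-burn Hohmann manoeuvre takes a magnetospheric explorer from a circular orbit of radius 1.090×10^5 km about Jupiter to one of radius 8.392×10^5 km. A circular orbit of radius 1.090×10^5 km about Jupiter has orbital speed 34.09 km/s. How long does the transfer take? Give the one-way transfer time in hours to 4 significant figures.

t = 25.31 hours

From the circular-orbit relation v² = μ/r at r = 1.090×10^5 km: μ = v²r = (34.09)² × 1.090×10^5 = 1.26672×10^8 km³/s².
The Hohmann ellipse has a_t = (r₁ + r₂)/2 = 4.741×10^5 km.
By Kepler's third law the transfer-orbit period is T = 2π√(a_t³/μ), so t = T/2 = 91120 s.
Converting: 91120 s ÷ 3600 s/hour = 25.31 hours.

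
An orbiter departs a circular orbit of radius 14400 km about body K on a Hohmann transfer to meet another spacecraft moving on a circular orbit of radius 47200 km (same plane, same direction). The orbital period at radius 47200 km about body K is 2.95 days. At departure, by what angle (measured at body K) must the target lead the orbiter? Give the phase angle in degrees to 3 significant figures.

φ = 85.1°

From Kepler's third law T² = 4π²r³/μ at r = 47200 km, T = 2.95 days = 2.95 × 86400 s = 2.5488×10^5 s: μ = 4π²r³/T² = 63902.0 km³/s².
Transfer-ellipse semi-major axis a_t = (r₁ + r₂)/2 = (14400 + 47200)/2 = 30800 km.
Transfer time t = π√(a_t³/μ) = 67180 s.
Target angular speed ω₂ = √(μ/r₂³) = 2.465×10^-5 rad/s.
Angle swept by the target during transfer: ω₂·t = 1.656 rad = 94.88°.
The orbiter traverses 180° on the transfer ellipse, so the target must lead by 180° − 94.88° = 85.1°.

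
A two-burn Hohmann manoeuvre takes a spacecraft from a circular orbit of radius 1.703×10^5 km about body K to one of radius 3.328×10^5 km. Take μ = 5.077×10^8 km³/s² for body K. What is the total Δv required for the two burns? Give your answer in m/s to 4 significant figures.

The Hohmann ellipse has a_t = (r₁ + r₂)/2 = 2.5155×10^5 km.
Circular speed at r₁: v₁ = √(μ/r₁) = √(5.077×10^8/1.703×10^5) = 54.600 km/s.
On the transfer ellipse at r₁, vis-viva equation gives v_p = √[μ(2/r₁ − 1/a_t)] = 62.802 km/s.
First burn Δv₁ = |v_p − v₁| = 8.202 km/s.
Circular speed at r₂: v₂ = √(μ/r₂) = 39.058 km/s.
Transfer-orbit speed at r₂: v_a = √[μ(2/r₂ − 1/a_t)] = 32.137 km/s.
Second burn Δv₂ = |v₂ − v_a| = 6.921 km/s.
Δv = Δv₁ + Δv₂ = 8.202 + 6.921 = 15.12 km/s.

Δv = 15120 m/s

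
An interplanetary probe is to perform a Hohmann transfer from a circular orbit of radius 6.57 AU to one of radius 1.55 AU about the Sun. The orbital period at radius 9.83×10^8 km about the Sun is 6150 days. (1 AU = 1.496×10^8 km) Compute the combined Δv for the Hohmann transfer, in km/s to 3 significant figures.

From Kepler's third law T² = 4π²r³/μ at r = 9.83×10^8 km, T = 6150 days = 6150 × 86400 s = 5.3136×10^8 s: μ = 4π²r³/T² = 1.32814×10^11 km³/s².
In km: r₁ = 6.57 × 1.496×10^8 = 9.82872×10^8 km; r₂ = 1.55 × 1.496×10^8 = 2.3188×10^8 km.
Transfer-ellipse semi-major axis a_t = (r₁ + r₂)/2 = (9.82872×10^8 + 2.3188×10^8)/2 = 6.07376×10^8 km.
Circular speed at r₁: v₁ = √(μ/r₁) = √(1.32814×10^11/9.82872×10^8) = 11.6245 km/s.
Transfer-orbit speed at r₁ (v² = μ(2/r − 1/a)): v_a = √[μ(2/r₁ − 1/a_t)] = 7.18250 km/s.
First burn Δv₁ = |v_a − v₁| = 4.442 km/s.
At r₂, v₂ = √(μ/r₂) = 23.933 km/s.
Transfer-orbit speed at r₂: v_p = √[μ(2/r₂ − 1/a_t)] = 30.445 km/s.
Second burn Δv₂ = |v₂ − v_p| = 6.512 km/s.
Total Δv = Δv₁ + Δv₂ = 10.95 km/s.

Δv = 11.0 km/s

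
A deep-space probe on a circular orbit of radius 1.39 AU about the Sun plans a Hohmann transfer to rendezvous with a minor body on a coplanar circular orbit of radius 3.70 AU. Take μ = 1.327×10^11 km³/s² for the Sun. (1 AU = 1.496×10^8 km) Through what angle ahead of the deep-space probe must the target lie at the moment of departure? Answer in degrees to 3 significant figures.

φ = 77.3°

In km: r₁ = 1.39 × 1.496×10^8 = 2.07944×10^8 km; r₂ = 3.70 × 1.496×10^8 = 5.5352×10^8 km.
Semi-major axis of the transfer orbit: a_t = (2.07944×10^8 + 5.5352×10^8)/2 = 3.80732×10^8 km.
Transfer time t = π√(a_t³/μ) = 6.407×10^7 s.
The target's mean motion on its circular orbit is ω₂ = √(μ/r₂³) = 2.797×10^-8 rad/s.
Angle swept by the target during transfer: ω₂·t = 1.792 rad = 102.7°.
The deep-space probe traverses 180° on the transfer ellipse, so the target must lead by 180° − 102.7° = 77.3°.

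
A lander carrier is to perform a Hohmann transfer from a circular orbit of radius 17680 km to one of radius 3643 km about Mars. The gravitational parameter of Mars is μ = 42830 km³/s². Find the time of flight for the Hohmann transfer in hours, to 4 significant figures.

Transfer-ellipse semi-major axis a_t = (r₁ + r₂)/2 = (17680 + 3643)/2 = 10661.5 km.
By Kepler's third law the transfer-orbit period is T = 2π√(a_t³/μ), so t = T/2 = 16710 s.
Converting: 16710 s ÷ 3600 s/hour = 4.642 hours.

t = 4.642 hours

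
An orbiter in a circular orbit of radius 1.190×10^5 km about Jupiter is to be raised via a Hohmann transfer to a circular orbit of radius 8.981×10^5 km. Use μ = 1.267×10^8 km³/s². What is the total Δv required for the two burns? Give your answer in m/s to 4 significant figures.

Δv = 16860 m/s

Transfer-ellipse semi-major axis a_t = (r₁ + r₂)/2 = (1.190×10^5 + 8.981×10^5)/2 = 5.0855×10^5 km.
At r₁ the circular-orbit speed is v₁ = √(μ/r₁) = 32.63 km/s.
On the transfer ellipse at r₁, vis-viva gives v_p = √[μ(2/r₁ − 1/a_t)] = 43.36 km/s.
First burn Δv₁ = |v_p − v₁| = 10.73 km/s.
Circular speed at r₂: v₂ = √(μ/r₂) = 11.878 km/s.
Transfer-orbit speed at r₂: v_a = √[μ(2/r₂ − 1/a_t)] = 5.7456 km/s.
Second burn Δv₂ = |v₂ − v_a| = 6.132 km/s.
Δv = Δv₁ + Δv₂ = 10.73 + 6.132 = 16.86 km/s.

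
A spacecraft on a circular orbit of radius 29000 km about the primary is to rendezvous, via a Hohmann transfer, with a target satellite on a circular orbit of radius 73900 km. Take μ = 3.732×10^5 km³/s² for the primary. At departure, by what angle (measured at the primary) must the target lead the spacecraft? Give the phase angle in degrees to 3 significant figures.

Transfer-ellipse semi-major axis a_t = (r₁ + r₂)/2 = (29000 + 73900)/2 = 51450 km.
The half-period of the transfer ellipse is t = π√(a_t³/μ) = 60010 s.
Target angular speed ω₂ = √(μ/r₂³) = 3.041×10^-5 rad/s.
Angle swept by the target during transfer: ω₂·t = 1.825 rad = 104.6°.
The spacecraft traverses 180° on the transfer ellipse, so the target must lead by 180° − 104.6° = 75.4°.

φ = 75.4°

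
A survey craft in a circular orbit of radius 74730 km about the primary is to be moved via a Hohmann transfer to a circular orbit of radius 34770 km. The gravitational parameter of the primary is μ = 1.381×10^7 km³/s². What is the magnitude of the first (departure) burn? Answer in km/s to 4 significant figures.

Δv₁ = 2.761 km/s

Transfer-ellipse semi-major axis a_t = (r₁ + r₂)/2 = (74730 + 34770)/2 = 54750 km.
Circular speed at r = 74730 km: v_c = √(μ/r) = 13.594 km/s.
Transfer-orbit speed at the same r (vis-viva, a = a_t): v_t = √[μ(2/r − 1/a_t)] = 10.833 km/s.
Δv₁ = |v_t − v_c| = |10.833 − 13.594| = 2.761 km/s.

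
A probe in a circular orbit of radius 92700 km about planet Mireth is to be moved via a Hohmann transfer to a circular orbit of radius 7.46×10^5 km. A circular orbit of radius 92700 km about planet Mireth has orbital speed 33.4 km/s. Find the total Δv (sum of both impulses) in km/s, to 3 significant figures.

Δv = 17.4 km/s

From the circular-orbit relation v² = μ/r at r = 92700 km: μ = v²r = (33.4)² × 92700 = 1.03412×10^8 km³/s².
Transfer-ellipse semi-major axis a_t = (r₁ + r₂)/2 = (92700 + 7.460×10^5)/2 = 4.1935×10^5 km.
At r₁ the circular-orbit speed is v₁ = √(μ/r₁) = 33.40 km/s.
On the transfer ellipse at r₁, vis-viva equation gives v_p = √[μ(2/r₁ − 1/a_t)] = 44.55 km/s.
First burn Δv₁ = |v_p − v₁| = 11.15 km/s.
Circular speed at r₂: v₂ = √(μ/r₂) = 11.774 km/s.
Transfer-orbit speed at r₂: v_a = √[μ(2/r₂ − 1/a_t)] = 5.5356 km/s.
Second burn Δv₂ = |v₂ − v_a| = 6.238 km/s.
Total Δv = Δv₁ + Δv₂ = 17.39 km/s.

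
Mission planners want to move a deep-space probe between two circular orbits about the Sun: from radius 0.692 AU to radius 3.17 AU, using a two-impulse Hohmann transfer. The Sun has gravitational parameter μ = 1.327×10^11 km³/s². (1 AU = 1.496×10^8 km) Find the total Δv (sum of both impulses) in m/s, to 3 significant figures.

In km: r₁ = 0.692 × 1.496×10^8 = 1.035232×10^8 km; r₂ = 3.17 × 1.496×10^8 = 4.74232×10^8 km.
Transfer-ellipse semi-major axis a_t = (r₁ + r₂)/2 = (1.035232×10^8 + 4.74232×10^8)/2 = 2.888776×10^8 km.
At r₁ the circular-orbit speed is v₁ = √(μ/r₁) = 35.80 km/s.
Transfer-orbit speed at r₁ (vis-viva): v_p = √[μ(2/r₁ − 1/a_t)] = 45.87 km/s.
First burn Δv₁ = |v_p − v₁| = 10.07 km/s.
At r₂, v₂ = √(μ/r₂) = 16.728 km/s.
Transfer-orbit speed at r₂: v_a = √[μ(2/r₂ − 1/a_t)] = 10.014 km/s.
Second burn Δv₂ = |v₂ − v_a| = 6.714 km/s.
Δv = Δv₁ + Δv₂ = 10.07 + 6.714 = 16.78 km/s.

Δv = 16800 m/s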